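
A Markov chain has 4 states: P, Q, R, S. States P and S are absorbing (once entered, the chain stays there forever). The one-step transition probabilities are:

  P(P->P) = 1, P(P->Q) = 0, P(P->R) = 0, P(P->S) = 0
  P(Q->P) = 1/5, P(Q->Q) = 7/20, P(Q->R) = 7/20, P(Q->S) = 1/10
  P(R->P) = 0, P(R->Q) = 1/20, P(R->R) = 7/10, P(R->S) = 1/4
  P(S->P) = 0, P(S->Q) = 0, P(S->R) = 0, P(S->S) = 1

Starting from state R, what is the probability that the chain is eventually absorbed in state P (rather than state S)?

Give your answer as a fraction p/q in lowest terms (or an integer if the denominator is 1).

Let a_i = P(absorbed in P | start in state i).
Boundary conditions: a_P = 1, a_S = 0.
For each transient state i, a_i = sum_j P(i->j) * a_j:
  a_Q = 1/5*a_P + 7/20*a_Q + 7/20*a_R + 1/10*a_S
  a_R = 0*a_P + 1/20*a_Q + 7/10*a_R + 1/4*a_S

Substituting a_P = 1 and a_S = 0, rearrange to (I - Q) a = r where r[i] = P(i -> P):
  [13/20, -7/20] . (a_Q, a_R) = 1/5
  [-1/20, 3/10] . (a_Q, a_R) = 0

Solving yields:
  a_Q = 24/71
  a_R = 4/71

Starting state is R, so the absorption probability is a_R = 4/71.

Answer: 4/71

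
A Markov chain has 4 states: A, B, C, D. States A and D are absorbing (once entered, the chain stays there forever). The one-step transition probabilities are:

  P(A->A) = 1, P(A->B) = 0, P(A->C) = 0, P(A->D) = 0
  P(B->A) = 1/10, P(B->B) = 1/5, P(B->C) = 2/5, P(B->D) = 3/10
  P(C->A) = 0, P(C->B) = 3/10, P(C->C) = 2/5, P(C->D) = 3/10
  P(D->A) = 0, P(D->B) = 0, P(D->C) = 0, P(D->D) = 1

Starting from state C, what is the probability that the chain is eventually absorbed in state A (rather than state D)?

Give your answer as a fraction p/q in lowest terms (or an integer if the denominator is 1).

Let a_i = P(absorbed in A | start in state i).
Boundary conditions: a_A = 1, a_D = 0.
For each transient state i, a_i = sum_j P(i->j) * a_j:
  a_B = 1/10*a_A + 1/5*a_B + 2/5*a_C + 3/10*a_D
  a_C = 0*a_A + 3/10*a_B + 2/5*a_C + 3/10*a_D

Substituting a_A = 1 and a_D = 0, rearrange to (I - Q) a = r where r[i] = P(i -> A):
  [4/5, -2/5] . (a_B, a_C) = 1/10
  [-3/10, 3/5] . (a_B, a_C) = 0

Solving yields:
  a_B = 1/6
  a_C = 1/12

Starting state is C, so the absorption probability is a_C = 1/12.

Answer: 1/12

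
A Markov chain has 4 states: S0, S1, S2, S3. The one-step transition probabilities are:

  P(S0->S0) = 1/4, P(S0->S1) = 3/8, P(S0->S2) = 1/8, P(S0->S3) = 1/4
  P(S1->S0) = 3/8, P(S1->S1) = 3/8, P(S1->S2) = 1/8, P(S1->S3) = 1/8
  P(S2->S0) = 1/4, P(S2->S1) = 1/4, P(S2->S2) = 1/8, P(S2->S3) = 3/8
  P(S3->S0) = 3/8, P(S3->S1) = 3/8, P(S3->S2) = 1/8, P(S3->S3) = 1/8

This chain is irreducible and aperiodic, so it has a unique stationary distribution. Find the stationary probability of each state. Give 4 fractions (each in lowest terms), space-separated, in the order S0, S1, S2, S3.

The stationary distribution satisfies pi = pi * P, i.e.:
  pi_S0 = 1/4*pi_S0 + 3/8*pi_S1 + 1/4*pi_S2 + 3/8*pi_S3
  pi_S1 = 3/8*pi_S0 + 3/8*pi_S1 + 1/4*pi_S2 + 3/8*pi_S3
  pi_S2 = 1/8*pi_S0 + 1/8*pi_S1 + 1/8*pi_S2 + 1/8*pi_S3
  pi_S3 = 1/4*pi_S0 + 1/8*pi_S1 + 3/8*pi_S2 + 1/8*pi_S3
with normalization: pi_S0 + pi_S1 + pi_S2 + pi_S3 = 1.

Using the first 3 balance equations plus normalization, the linear system A*pi = b is:
  [-3/4, 3/8, 1/4, 3/8] . pi = 0
  [3/8, -5/8, 1/4, 3/8] . pi = 0
  [1/8, 1/8, -7/8, 1/8] . pi = 0
  [1, 1, 1, 1] . pi = 1

Solving yields:
  pi_S0 = 23/72
  pi_S1 = 23/64
  pi_S2 = 1/8
  pi_S3 = 113/576

Verification (pi * P):
  23/72*1/4 + 23/64*3/8 + 1/8*1/4 + 113/576*3/8 = 23/72 = pi_S0  (ok)
  23/72*3/8 + 23/64*3/8 + 1/8*1/4 + 113/576*3/8 = 23/64 = pi_S1  (ok)
  23/72*1/8 + 23/64*1/8 + 1/8*1/8 + 113/576*1/8 = 1/8 = pi_S2  (ok)
  23/72*1/4 + 23/64*1/8 + 1/8*3/8 + 113/576*1/8 = 113/576 = pi_S3  (ok)

Answer: 23/72 23/64 1/8 113/576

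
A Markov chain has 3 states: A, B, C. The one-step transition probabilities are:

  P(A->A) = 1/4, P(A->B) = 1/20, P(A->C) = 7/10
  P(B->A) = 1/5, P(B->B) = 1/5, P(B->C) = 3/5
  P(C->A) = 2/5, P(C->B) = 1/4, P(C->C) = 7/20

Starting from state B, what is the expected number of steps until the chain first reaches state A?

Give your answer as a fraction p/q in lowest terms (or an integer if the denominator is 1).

Let h_i = expected steps to first reach A from state i.
Boundary: h_A = 0.
First-step equations for the other states:
  h_B = 1 + 1/5*h_A + 1/5*h_B + 3/5*h_C
  h_C = 1 + 2/5*h_A + 1/4*h_B + 7/20*h_C

Substituting h_A = 0 and rearranging gives the linear system (I - Q) h = 1:
  [4/5, -3/5] . (h_B, h_C) = 1
  [-1/4, 13/20] . (h_B, h_C) = 1

Solving yields:
  h_B = 125/37
  h_C = 105/37

Starting state is B, so the expected hitting time is h_B = 125/37.

Answer: 125/37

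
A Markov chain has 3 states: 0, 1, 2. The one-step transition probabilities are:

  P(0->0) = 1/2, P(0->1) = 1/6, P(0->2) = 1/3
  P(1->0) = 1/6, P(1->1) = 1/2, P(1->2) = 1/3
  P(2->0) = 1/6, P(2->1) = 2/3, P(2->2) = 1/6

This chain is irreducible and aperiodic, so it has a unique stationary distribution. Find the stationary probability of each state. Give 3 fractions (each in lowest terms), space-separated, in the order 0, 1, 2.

The stationary distribution satisfies pi = pi * P, i.e.:
  pi_0 = 1/2*pi_0 + 1/6*pi_1 + 1/6*pi_2
  pi_1 = 1/6*pi_0 + 1/2*pi_1 + 2/3*pi_2
  pi_2 = 1/3*pi_0 + 1/3*pi_1 + 1/6*pi_2
with normalization: pi_0 + pi_1 + pi_2 = 1.

Using the first 2 balance equations plus normalization, the linear system A*pi = b is:
  [-1/2, 1/6, 1/6] . pi = 0
  [1/6, -1/2, 2/3] . pi = 0
  [1, 1, 1] . pi = 1

Solving yields:
  pi_0 = 1/4
  pi_1 = 13/28
  pi_2 = 2/7

Verification (pi * P):
  1/4*1/2 + 13/28*1/6 + 2/7*1/6 = 1/4 = pi_0  (ok)
  1/4*1/6 + 13/28*1/2 + 2/7*2/3 = 13/28 = pi_1  (ok)
  1/4*1/3 + 13/28*1/3 + 2/7*1/6 = 2/7 = pi_2  (ok)

Answer: 1/4 13/28 2/7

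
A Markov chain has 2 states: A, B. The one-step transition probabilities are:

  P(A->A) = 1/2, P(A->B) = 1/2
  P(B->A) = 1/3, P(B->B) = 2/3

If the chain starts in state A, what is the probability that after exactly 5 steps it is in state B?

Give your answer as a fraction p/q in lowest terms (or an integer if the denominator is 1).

Computing P^5 by repeated multiplication:
P^1 =
  A: [1/2, 1/2]
  B: [1/3, 2/3]
P^2 =
  A: [5/12, 7/12]
  B: [7/18, 11/18]
P^3 =
  A: [29/72, 43/72]
  B: [43/108, 65/108]
P^4 =
  A: [173/432, 259/432]
  B: [259/648, 389/648]
P^5 =
  A: [1037/2592, 1555/2592]
  B: [1555/3888, 2333/3888]

(P^5)[A -> B] = 1555/2592

Answer: 1555/2592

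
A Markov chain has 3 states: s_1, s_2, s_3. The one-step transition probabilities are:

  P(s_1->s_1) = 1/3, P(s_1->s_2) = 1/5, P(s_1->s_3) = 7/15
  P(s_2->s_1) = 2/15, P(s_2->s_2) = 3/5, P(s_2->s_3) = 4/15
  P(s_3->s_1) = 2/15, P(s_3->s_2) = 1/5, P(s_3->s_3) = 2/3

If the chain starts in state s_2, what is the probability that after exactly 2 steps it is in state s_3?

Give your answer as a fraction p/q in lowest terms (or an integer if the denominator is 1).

Answer: 2/5

Derivation:
Computing P^2 by repeated multiplication:
P^1 =
  s_1: [1/3, 1/5, 7/15]
  s_2: [2/15, 3/5, 4/15]
  s_3: [2/15, 1/5, 2/3]
P^2 =
  s_1: [1/5, 7/25, 13/25]
  s_2: [4/25, 11/25, 2/5]
  s_3: [4/25, 7/25, 14/25]

(P^2)[s_2 -> s_3] = 2/5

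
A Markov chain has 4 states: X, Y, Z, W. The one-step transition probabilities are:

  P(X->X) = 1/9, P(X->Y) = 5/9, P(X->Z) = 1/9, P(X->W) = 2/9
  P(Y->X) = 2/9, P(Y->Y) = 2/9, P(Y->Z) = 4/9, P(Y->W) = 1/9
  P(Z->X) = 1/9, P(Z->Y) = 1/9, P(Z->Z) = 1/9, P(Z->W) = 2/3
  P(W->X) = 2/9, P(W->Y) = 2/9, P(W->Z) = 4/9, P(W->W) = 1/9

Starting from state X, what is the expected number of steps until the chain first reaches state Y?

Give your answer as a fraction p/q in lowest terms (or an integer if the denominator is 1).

Let h_i = expected steps to first reach Y from state i.
Boundary: h_Y = 0.
First-step equations for the other states:
  h_X = 1 + 1/9*h_X + 5/9*h_Y + 1/9*h_Z + 2/9*h_W
  h_Z = 1 + 1/9*h_X + 1/9*h_Y + 1/9*h_Z + 2/3*h_W
  h_W = 1 + 2/9*h_X + 2/9*h_Y + 4/9*h_Z + 1/9*h_W

Substituting h_Y = 0 and rearranging gives the linear system (I - Q) h = 1:
  [8/9, -1/9, -2/9] . (h_X, h_Z, h_W) = 1
  [-1/9, 8/9, -2/3] . (h_X, h_Z, h_W) = 1
  [-2/9, -4/9, 8/9] . (h_X, h_Z, h_W) = 1

Solving yields:
  h_X = 27/10
  h_Z = 9/2
  h_W = 81/20

Starting state is X, so the expected hitting time is h_X = 27/10.

Answer: 27/10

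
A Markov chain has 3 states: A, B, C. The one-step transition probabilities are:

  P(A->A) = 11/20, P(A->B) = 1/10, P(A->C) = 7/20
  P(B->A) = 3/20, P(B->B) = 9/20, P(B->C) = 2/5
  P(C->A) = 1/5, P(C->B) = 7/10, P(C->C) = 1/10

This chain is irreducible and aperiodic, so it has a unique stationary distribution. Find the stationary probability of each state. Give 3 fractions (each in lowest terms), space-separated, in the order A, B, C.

Answer: 86/313 134/313 93/313

Derivation:
The stationary distribution satisfies pi = pi * P, i.e.:
  pi_A = 11/20*pi_A + 3/20*pi_B + 1/5*pi_C
  pi_B = 1/10*pi_A + 9/20*pi_B + 7/10*pi_C
  pi_C = 7/20*pi_A + 2/5*pi_B + 1/10*pi_C
with normalization: pi_A + pi_B + pi_C = 1.

Using the first 2 balance equations plus normalization, the linear system A*pi = b is:
  [-9/20, 3/20, 1/5] . pi = 0
  [1/10, -11/20, 7/10] . pi = 0
  [1, 1, 1] . pi = 1

Solving yields:
  pi_A = 86/313
  pi_B = 134/313
  pi_C = 93/313

Verification (pi * P):
  86/313*11/20 + 134/313*3/20 + 93/313*1/5 = 86/313 = pi_A  (ok)
  86/313*1/10 + 134/313*9/20 + 93/313*7/10 = 134/313 = pi_B  (ok)
  86/313*7/20 + 134/313*2/5 + 93/313*1/10 = 93/313 = pi_C  (ok)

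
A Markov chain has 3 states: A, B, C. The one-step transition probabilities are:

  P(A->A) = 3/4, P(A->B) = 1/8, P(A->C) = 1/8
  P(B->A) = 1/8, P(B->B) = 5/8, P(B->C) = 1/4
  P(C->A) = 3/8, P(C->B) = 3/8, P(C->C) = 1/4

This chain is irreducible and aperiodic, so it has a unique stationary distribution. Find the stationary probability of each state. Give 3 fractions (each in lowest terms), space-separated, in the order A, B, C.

The stationary distribution satisfies pi = pi * P, i.e.:
  pi_A = 3/4*pi_A + 1/8*pi_B + 3/8*pi_C
  pi_B = 1/8*pi_A + 5/8*pi_B + 3/8*pi_C
  pi_C = 1/8*pi_A + 1/4*pi_B + 1/4*pi_C
with normalization: pi_A + pi_B + pi_C = 1.

Using the first 2 balance equations plus normalization, the linear system A*pi = b is:
  [-1/4, 1/8, 3/8] . pi = 0
  [1/8, -3/8, 3/8] . pi = 0
  [1, 1, 1] . pi = 1

Solving yields:
  pi_A = 6/13
  pi_B = 9/26
  pi_C = 5/26

Verification (pi * P):
  6/13*3/4 + 9/26*1/8 + 5/26*3/8 = 6/13 = pi_A  (ok)
  6/13*1/8 + 9/26*5/8 + 5/26*3/8 = 9/26 = pi_B  (ok)
  6/13*1/8 + 9/26*1/4 + 5/26*1/4 = 5/26 = pi_C  (ok)

Answer: 6/13 9/26 5/26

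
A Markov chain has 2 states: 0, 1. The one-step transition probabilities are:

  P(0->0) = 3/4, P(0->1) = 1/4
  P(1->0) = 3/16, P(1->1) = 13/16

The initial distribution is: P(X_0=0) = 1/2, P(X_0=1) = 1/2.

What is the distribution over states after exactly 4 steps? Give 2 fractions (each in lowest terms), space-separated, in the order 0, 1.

Propagating the distribution step by step (d_{t+1} = d_t * P):
d_0 = (0=1/2, 1=1/2)
  d_1[0] = 1/2*3/4 + 1/2*3/16 = 15/32
  d_1[1] = 1/2*1/4 + 1/2*13/16 = 17/32
d_1 = (0=15/32, 1=17/32)
  d_2[0] = 15/32*3/4 + 17/32*3/16 = 231/512
  d_2[1] = 15/32*1/4 + 17/32*13/16 = 281/512
d_2 = (0=231/512, 1=281/512)
  d_3[0] = 231/512*3/4 + 281/512*3/16 = 3615/8192
  d_3[1] = 231/512*1/4 + 281/512*13/16 = 4577/8192
d_3 = (0=3615/8192, 1=4577/8192)
  d_4[0] = 3615/8192*3/4 + 4577/8192*3/16 = 57111/131072
  d_4[1] = 3615/8192*1/4 + 4577/8192*13/16 = 73961/131072
d_4 = (0=57111/131072, 1=73961/131072)

Answer: 57111/131072 73961/131072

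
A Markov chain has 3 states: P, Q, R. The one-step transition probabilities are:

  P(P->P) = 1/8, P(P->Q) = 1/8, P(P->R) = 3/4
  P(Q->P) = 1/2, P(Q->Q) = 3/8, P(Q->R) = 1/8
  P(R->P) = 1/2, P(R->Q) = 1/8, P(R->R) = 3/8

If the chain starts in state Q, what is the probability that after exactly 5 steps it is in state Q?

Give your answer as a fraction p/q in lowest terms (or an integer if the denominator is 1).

Answer: 343/2048

Derivation:
Computing P^5 by repeated multiplication:
P^1 =
  P: [1/8, 1/8, 3/4]
  Q: [1/2, 3/8, 1/8]
  R: [1/2, 1/8, 3/8]
P^2 =
  P: [29/64, 5/32, 25/64]
  Q: [5/16, 7/32, 15/32]
  R: [5/16, 5/32, 17/32]
P^3 =
  P: [169/512, 21/128, 259/512]
  Q: [49/128, 23/128, 7/16]
  R: [49/128, 21/128, 29/64]
P^4 =
  P: [1541/4096, 85/512, 1875/4096]
  Q: [365/1024, 87/512, 485/1024]
  R: [365/1024, 85/512, 489/1024]
P^5 =
  P: [11761/32768, 341/2048, 15551/32768]
  Q: [3001/8192, 343/2048, 3819/8192]
  R: [3001/8192, 341/2048, 3827/8192]

(P^5)[Q -> Q] = 343/2048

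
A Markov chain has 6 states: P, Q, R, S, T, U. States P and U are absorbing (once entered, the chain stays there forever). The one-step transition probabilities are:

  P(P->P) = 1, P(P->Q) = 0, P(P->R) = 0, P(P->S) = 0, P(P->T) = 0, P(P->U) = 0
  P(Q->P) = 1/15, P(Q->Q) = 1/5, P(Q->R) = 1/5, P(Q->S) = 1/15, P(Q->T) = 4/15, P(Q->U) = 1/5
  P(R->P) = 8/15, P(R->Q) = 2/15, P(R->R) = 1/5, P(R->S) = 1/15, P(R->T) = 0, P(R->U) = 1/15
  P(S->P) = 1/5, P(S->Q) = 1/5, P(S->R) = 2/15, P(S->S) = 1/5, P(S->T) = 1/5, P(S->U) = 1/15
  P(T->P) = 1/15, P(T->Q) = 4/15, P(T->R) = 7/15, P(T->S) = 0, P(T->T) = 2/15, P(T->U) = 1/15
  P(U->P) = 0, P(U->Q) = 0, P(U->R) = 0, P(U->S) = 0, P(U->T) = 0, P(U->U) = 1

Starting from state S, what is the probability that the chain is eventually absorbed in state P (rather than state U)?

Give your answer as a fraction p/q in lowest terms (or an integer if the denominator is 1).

Let a_i = P(absorbed in P | start in state i).
Boundary conditions: a_P = 1, a_U = 0.
For each transient state i, a_i = sum_j P(i->j) * a_j:
  a_Q = 1/15*a_P + 1/5*a_Q + 1/5*a_R + 1/15*a_S + 4/15*a_T + 1/5*a_U
  a_R = 8/15*a_P + 2/15*a_Q + 1/5*a_R + 1/15*a_S + 0*a_T + 1/15*a_U
  a_S = 1/5*a_P + 1/5*a_Q + 2/15*a_R + 1/5*a_S + 1/5*a_T + 1/15*a_U
  a_T = 1/15*a_P + 4/15*a_Q + 7/15*a_R + 0*a_S + 2/15*a_T + 1/15*a_U

Substituting a_P = 1 and a_U = 0, rearrange to (I - Q) a = r where r[i] = P(i -> P):
  [4/5, -1/5, -1/15, -4/15] . (a_Q, a_R, a_S, a_T) = 1/15
  [-2/15, 4/5, -1/15, 0] . (a_Q, a_R, a_S, a_T) = 8/15
  [-1/5, -2/15, 4/5, -1/5] . (a_Q, a_R, a_S, a_T) = 1/5
  [-4/15, -7/15, 0, 13/15] . (a_Q, a_R, a_S, a_T) = 1/15

Solving yields:
  a_Q = 9915/17077
  a_R = 14043/17077
  a_S = 12070/17077
  a_T = 11926/17077

Starting state is S, so the absorption probability is a_S = 12070/17077.

Answer: 12070/17077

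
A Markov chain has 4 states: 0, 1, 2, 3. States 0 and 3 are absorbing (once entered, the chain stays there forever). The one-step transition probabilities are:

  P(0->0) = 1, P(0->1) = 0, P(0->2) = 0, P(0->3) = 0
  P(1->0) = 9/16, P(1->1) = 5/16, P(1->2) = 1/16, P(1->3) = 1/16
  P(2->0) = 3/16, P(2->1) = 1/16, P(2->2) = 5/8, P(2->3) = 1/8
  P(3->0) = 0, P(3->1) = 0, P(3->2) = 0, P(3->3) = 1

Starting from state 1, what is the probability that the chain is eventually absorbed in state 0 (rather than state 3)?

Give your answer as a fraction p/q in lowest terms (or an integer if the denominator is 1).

Answer: 57/65

Derivation:
Let a_i = P(absorbed in 0 | start in state i).
Boundary conditions: a_0 = 1, a_3 = 0.
For each transient state i, a_i = sum_j P(i->j) * a_j:
  a_1 = 9/16*a_0 + 5/16*a_1 + 1/16*a_2 + 1/16*a_3
  a_2 = 3/16*a_0 + 1/16*a_1 + 5/8*a_2 + 1/8*a_3

Substituting a_0 = 1 and a_3 = 0, rearrange to (I - Q) a = r where r[i] = P(i -> 0):
  [11/16, -1/16] . (a_1, a_2) = 9/16
  [-1/16, 3/8] . (a_1, a_2) = 3/16

Solving yields:
  a_1 = 57/65
  a_2 = 42/65

Starting state is 1, so the absorption probability is a_1 = 57/65.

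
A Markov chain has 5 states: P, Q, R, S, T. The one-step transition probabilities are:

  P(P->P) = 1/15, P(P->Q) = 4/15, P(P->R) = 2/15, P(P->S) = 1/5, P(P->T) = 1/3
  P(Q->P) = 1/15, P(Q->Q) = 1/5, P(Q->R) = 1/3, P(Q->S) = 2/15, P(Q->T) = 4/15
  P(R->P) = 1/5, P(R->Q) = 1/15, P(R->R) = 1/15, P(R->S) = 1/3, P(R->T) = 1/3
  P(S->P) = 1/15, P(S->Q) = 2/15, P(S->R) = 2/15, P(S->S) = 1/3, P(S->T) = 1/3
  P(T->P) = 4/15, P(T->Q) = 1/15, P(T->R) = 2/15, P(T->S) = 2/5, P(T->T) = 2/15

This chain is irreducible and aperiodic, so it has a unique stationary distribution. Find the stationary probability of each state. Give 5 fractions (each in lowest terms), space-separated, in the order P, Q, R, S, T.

Answer: 1715/12186 90/677 203/1354 1243/4062 3295/12186

Derivation:
The stationary distribution satisfies pi = pi * P, i.e.:
  pi_P = 1/15*pi_P + 1/15*pi_Q + 1/5*pi_R + 1/15*pi_S + 4/15*pi_T
  pi_Q = 4/15*pi_P + 1/5*pi_Q + 1/15*pi_R + 2/15*pi_S + 1/15*pi_T
  pi_R = 2/15*pi_P + 1/3*pi_Q + 1/15*pi_R + 2/15*pi_S + 2/15*pi_T
  pi_S = 1/5*pi_P + 2/15*pi_Q + 1/3*pi_R + 1/3*pi_S + 2/5*pi_T
  pi_T = 1/3*pi_P + 4/15*pi_Q + 1/3*pi_R + 1/3*pi_S + 2/15*pi_T
with normalization: pi_P + pi_Q + pi_R + pi_S + pi_T = 1.

Using the first 4 balance equations plus normalization, the linear system A*pi = b is:
  [-14/15, 1/15, 1/5, 1/15, 4/15] . pi = 0
  [4/15, -4/5, 1/15, 2/15, 1/15] . pi = 0
  [2/15, 1/3, -14/15, 2/15, 2/15] . pi = 0
  [1/5, 2/15, 1/3, -2/3, 2/5] . pi = 0
  [1, 1, 1, 1, 1] . pi = 1

Solving yields:
  pi_P = 1715/12186
  pi_Q = 90/677
  pi_R = 203/1354
  pi_S = 1243/4062
  pi_T = 3295/12186

Verification (pi * P):
  1715/12186*1/15 + 90/677*1/15 + 203/1354*1/5 + 1243/4062*1/15 + 3295/12186*4/15 = 1715/12186 = pi_P  (ok)
  1715/12186*4/15 + 90/677*1/5 + 203/1354*1/15 + 1243/4062*2/15 + 3295/12186*1/15 = 90/677 = pi_Q  (ok)
  1715/12186*2/15 + 90/677*1/3 + 203/1354*1/15 + 1243/4062*2/15 + 3295/12186*2/15 = 203/1354 = pi_R  (ok)
  1715/12186*1/5 + 90/677*2/15 + 203/1354*1/3 + 1243/4062*1/3 + 3295/12186*2/5 = 1243/4062 = pi_S  (ok)
  1715/12186*1/3 + 90/677*4/15 + 203/1354*1/3 + 1243/4062*1/3 + 3295/12186*2/15 = 3295/12186 = pi_T  (ok)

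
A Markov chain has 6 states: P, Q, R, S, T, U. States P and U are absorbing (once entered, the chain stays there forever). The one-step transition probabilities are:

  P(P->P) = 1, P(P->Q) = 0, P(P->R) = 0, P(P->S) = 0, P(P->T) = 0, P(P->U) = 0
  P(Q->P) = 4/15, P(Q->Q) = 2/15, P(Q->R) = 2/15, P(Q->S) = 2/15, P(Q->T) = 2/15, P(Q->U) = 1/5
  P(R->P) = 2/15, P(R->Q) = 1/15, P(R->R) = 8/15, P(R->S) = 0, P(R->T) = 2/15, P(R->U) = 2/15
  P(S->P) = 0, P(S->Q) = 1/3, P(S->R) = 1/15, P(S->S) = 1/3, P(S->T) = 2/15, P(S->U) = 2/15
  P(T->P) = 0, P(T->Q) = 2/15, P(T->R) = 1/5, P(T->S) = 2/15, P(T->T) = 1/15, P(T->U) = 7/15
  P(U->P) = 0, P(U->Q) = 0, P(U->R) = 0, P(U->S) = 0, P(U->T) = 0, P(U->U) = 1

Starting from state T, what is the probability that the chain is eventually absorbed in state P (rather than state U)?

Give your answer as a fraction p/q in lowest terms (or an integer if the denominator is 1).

Let a_i = P(absorbed in P | start in state i).
Boundary conditions: a_P = 1, a_U = 0.
For each transient state i, a_i = sum_j P(i->j) * a_j:
  a_Q = 4/15*a_P + 2/15*a_Q + 2/15*a_R + 2/15*a_S + 2/15*a_T + 1/5*a_U
  a_R = 2/15*a_P + 1/15*a_Q + 8/15*a_R + 0*a_S + 2/15*a_T + 2/15*a_U
  a_S = 0*a_P + 1/3*a_Q + 1/15*a_R + 1/3*a_S + 2/15*a_T + 2/15*a_U
  a_T = 0*a_P + 2/15*a_Q + 1/5*a_R + 2/15*a_S + 1/15*a_T + 7/15*a_U

Substituting a_P = 1 and a_U = 0, rearrange to (I - Q) a = r where r[i] = P(i -> P):
  [13/15, -2/15, -2/15, -2/15] . (a_Q, a_R, a_S, a_T) = 4/15
  [-1/15, 7/15, 0, -2/15] . (a_Q, a_R, a_S, a_T) = 2/15
  [-1/3, -1/15, 2/3, -2/15] . (a_Q, a_R, a_S, a_T) = 0
  [-2/15, -1/5, -2/15, 14/15] . (a_Q, a_R, a_S, a_T) = 0

Solving yields:
  a_Q = 1076/2411
  a_R = 976/2411
  a_S = 729/2411
  a_T = 467/2411

Starting state is T, so the absorption probability is a_T = 467/2411.

Answer: 467/2411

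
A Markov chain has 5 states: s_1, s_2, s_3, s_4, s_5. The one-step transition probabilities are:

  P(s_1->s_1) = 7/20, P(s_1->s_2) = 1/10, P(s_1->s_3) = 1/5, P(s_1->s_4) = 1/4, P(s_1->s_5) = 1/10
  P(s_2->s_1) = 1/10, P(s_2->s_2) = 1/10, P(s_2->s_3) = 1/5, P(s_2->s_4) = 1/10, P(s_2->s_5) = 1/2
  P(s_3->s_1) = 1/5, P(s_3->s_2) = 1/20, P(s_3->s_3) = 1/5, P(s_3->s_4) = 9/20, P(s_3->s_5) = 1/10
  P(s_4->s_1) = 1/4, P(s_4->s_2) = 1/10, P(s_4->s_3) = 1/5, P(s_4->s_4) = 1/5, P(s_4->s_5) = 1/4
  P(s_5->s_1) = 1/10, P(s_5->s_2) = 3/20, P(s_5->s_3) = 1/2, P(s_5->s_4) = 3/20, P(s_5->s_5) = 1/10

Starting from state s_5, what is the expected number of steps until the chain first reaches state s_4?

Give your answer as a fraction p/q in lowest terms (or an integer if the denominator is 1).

Answer: 1250/323

Derivation:
Let h_i = expected steps to first reach s_4 from state i.
Boundary: h_s_4 = 0.
First-step equations for the other states:
  h_s_1 = 1 + 7/20*h_s_1 + 1/10*h_s_2 + 1/5*h_s_3 + 1/4*h_s_4 + 1/10*h_s_5
  h_s_2 = 1 + 1/10*h_s_1 + 1/10*h_s_2 + 1/5*h_s_3 + 1/10*h_s_4 + 1/2*h_s_5
  h_s_3 = 1 + 1/5*h_s_1 + 1/20*h_s_2 + 1/5*h_s_3 + 9/20*h_s_4 + 1/10*h_s_5
  h_s_5 = 1 + 1/10*h_s_1 + 3/20*h_s_2 + 1/2*h_s_3 + 3/20*h_s_4 + 1/10*h_s_5

Substituting h_s_4 = 0 and rearranging gives the linear system (I - Q) h = 1:
  [13/20, -1/10, -1/5, -1/10] . (h_s_1, h_s_2, h_s_3, h_s_5) = 1
  [-1/10, 9/10, -1/5, -1/2] . (h_s_1, h_s_2, h_s_3, h_s_5) = 1
  [-1/5, -1/20, 4/5, -1/10] . (h_s_1, h_s_2, h_s_3, h_s_5) = 1
  [-1/10, -3/20, -1/2, 9/10] . (h_s_1, h_s_2, h_s_3, h_s_5) = 1

Solving yields:
  h_s_1 = 2320/627
  h_s_2 = 15360/3553
  h_s_3 = 31220/10659
  h_s_5 = 1250/323

Starting state is s_5, so the expected hitting time is h_s_5 = 1250/323.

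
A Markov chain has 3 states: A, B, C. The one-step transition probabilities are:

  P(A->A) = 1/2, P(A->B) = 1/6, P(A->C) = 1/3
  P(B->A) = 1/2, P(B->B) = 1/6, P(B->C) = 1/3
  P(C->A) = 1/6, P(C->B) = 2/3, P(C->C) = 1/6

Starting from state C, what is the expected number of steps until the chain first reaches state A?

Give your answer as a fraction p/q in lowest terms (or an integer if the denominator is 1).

Answer: 54/17

Derivation:
Let h_i = expected steps to first reach A from state i.
Boundary: h_A = 0.
First-step equations for the other states:
  h_B = 1 + 1/2*h_A + 1/6*h_B + 1/3*h_C
  h_C = 1 + 1/6*h_A + 2/3*h_B + 1/6*h_C

Substituting h_A = 0 and rearranging gives the linear system (I - Q) h = 1:
  [5/6, -1/3] . (h_B, h_C) = 1
  [-2/3, 5/6] . (h_B, h_C) = 1

Solving yields:
  h_B = 42/17
  h_C = 54/17

Starting state is C, so the expected hitting time is h_C = 54/17.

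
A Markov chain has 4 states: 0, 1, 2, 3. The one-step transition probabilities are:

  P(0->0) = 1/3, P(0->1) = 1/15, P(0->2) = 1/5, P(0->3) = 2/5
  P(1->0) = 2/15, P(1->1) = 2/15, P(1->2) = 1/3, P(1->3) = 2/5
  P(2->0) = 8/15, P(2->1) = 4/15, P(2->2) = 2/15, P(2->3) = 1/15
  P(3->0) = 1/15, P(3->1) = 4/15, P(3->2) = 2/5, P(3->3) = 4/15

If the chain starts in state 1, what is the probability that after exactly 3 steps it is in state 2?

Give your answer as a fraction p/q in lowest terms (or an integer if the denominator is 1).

Computing P^3 by repeated multiplication:
P^1 =
  0: [1/3, 1/15, 1/5, 2/5]
  1: [2/15, 2/15, 1/3, 2/5]
  2: [8/15, 4/15, 2/15, 1/15]
  3: [1/15, 4/15, 2/5, 4/15]
P^2 =
  0: [19/75, 43/225, 62/225, 7/25]
  1: [4/15, 2/9, 62/225, 53/225]
  2: [13/45, 28/225, 6/25, 26/75]
  3: [13/45, 49/225, 59/225, 52/225]
P^3 =
  0: [62/225, 643/3375, 296/1125, 914/3375]
  1: [949/3375, 124/675, 872/3375, 934/3375]
  2: [33/125, 649/3375, 911/3375, 308/1125]
  3: [947/3375, 607/3375, 58/225, 317/1125]

(P^3)[1 -> 2] = 872/3375

Answer: 872/3375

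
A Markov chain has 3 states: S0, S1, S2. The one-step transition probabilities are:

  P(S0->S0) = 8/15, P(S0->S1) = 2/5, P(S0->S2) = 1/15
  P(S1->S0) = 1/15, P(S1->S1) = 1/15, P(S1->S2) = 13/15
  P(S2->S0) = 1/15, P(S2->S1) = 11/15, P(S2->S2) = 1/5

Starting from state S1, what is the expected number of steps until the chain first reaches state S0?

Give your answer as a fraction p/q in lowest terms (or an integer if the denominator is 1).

Let h_i = expected steps to first reach S0 from state i.
Boundary: h_S0 = 0.
First-step equations for the other states:
  h_S1 = 1 + 1/15*h_S0 + 1/15*h_S1 + 13/15*h_S2
  h_S2 = 1 + 1/15*h_S0 + 11/15*h_S1 + 1/5*h_S2

Substituting h_S0 = 0 and rearranging gives the linear system (I - Q) h = 1:
  [14/15, -13/15] . (h_S1, h_S2) = 1
  [-11/15, 4/5] . (h_S1, h_S2) = 1

Solving yields:
  h_S1 = 15
  h_S2 = 15

Starting state is S1, so the expected hitting time is h_S1 = 15.

Answer: 15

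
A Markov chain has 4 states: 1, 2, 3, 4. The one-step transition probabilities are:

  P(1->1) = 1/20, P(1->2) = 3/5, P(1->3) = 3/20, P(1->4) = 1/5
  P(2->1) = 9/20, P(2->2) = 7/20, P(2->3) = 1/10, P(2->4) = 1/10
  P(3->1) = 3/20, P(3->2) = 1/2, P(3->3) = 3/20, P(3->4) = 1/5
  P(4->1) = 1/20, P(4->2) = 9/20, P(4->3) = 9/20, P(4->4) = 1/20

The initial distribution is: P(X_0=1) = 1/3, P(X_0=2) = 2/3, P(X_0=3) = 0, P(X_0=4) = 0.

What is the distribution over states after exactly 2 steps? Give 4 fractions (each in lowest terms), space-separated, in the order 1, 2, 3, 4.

Propagating the distribution step by step (d_{t+1} = d_t * P):
d_0 = (1=1/3, 2=2/3, 3=0, 4=0)
  d_1[1] = 1/3*1/20 + 2/3*9/20 + 0*3/20 + 0*1/20 = 19/60
  d_1[2] = 1/3*3/5 + 2/3*7/20 + 0*1/2 + 0*9/20 = 13/30
  d_1[3] = 1/3*3/20 + 2/3*1/10 + 0*3/20 + 0*9/20 = 7/60
  d_1[4] = 1/3*1/5 + 2/3*1/10 + 0*1/5 + 0*1/20 = 2/15
d_1 = (1=19/60, 2=13/30, 3=7/60, 4=2/15)
  d_2[1] = 19/60*1/20 + 13/30*9/20 + 7/60*3/20 + 2/15*1/20 = 47/200
  d_2[2] = 19/60*3/5 + 13/30*7/20 + 7/60*1/2 + 2/15*9/20 = 23/50
  d_2[3] = 19/60*3/20 + 13/30*1/10 + 7/60*3/20 + 2/15*9/20 = 101/600
  d_2[4] = 19/60*1/5 + 13/30*1/10 + 7/60*1/5 + 2/15*1/20 = 41/300
d_2 = (1=47/200, 2=23/50, 3=101/600, 4=41/300)

Answer: 47/200 23/50 101/600 41/300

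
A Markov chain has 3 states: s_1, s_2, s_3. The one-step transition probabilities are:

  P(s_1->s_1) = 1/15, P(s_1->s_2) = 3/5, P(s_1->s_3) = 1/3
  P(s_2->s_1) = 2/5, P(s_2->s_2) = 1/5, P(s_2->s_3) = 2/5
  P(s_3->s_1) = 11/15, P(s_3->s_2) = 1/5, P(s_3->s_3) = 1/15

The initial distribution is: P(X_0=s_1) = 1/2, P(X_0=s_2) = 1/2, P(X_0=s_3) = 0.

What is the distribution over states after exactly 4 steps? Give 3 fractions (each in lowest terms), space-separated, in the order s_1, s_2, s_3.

Answer: 772/2025 1133/3375 2866/10125

Derivation:
Propagating the distribution step by step (d_{t+1} = d_t * P):
d_0 = (s_1=1/2, s_2=1/2, s_3=0)
  d_1[s_1] = 1/2*1/15 + 1/2*2/5 + 0*11/15 = 7/30
  d_1[s_2] = 1/2*3/5 + 1/2*1/5 + 0*1/5 = 2/5
  d_1[s_3] = 1/2*1/3 + 1/2*2/5 + 0*1/15 = 11/30
d_1 = (s_1=7/30, s_2=2/5, s_3=11/30)
  d_2[s_1] = 7/30*1/15 + 2/5*2/5 + 11/30*11/15 = 4/9
  d_2[s_2] = 7/30*3/5 + 2/5*1/5 + 11/30*1/5 = 22/75
  d_2[s_3] = 7/30*1/3 + 2/5*2/5 + 11/30*1/15 = 59/225
d_2 = (s_1=4/9, s_2=22/75, s_3=59/225)
  d_3[s_1] = 4/9*1/15 + 22/75*2/5 + 59/225*11/15 = 229/675
  d_3[s_2] = 4/9*3/5 + 22/75*1/5 + 59/225*1/5 = 17/45
  d_3[s_3] = 4/9*1/3 + 22/75*2/5 + 59/225*1/15 = 191/675
d_3 = (s_1=229/675, s_2=17/45, s_3=191/675)
  d_4[s_1] = 229/675*1/15 + 17/45*2/5 + 191/675*11/15 = 772/2025
  d_4[s_2] = 229/675*3/5 + 17/45*1/5 + 191/675*1/5 = 1133/3375
  d_4[s_3] = 229/675*1/3 + 17/45*2/5 + 191/675*1/15 = 2866/10125
d_4 = (s_1=772/2025, s_2=1133/3375, s_3=2866/10125)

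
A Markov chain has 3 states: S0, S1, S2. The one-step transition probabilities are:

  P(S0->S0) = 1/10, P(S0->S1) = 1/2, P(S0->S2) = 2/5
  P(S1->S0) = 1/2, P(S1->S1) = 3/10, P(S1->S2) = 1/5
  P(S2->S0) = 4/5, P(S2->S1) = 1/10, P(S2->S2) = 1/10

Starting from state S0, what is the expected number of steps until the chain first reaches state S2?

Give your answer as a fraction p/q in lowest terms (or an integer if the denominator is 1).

Answer: 60/19

Derivation:
Let h_i = expected steps to first reach S2 from state i.
Boundary: h_S2 = 0.
First-step equations for the other states:
  h_S0 = 1 + 1/10*h_S0 + 1/2*h_S1 + 2/5*h_S2
  h_S1 = 1 + 1/2*h_S0 + 3/10*h_S1 + 1/5*h_S2

Substituting h_S2 = 0 and rearranging gives the linear system (I - Q) h = 1:
  [9/10, -1/2] . (h_S0, h_S1) = 1
  [-1/2, 7/10] . (h_S0, h_S1) = 1

Solving yields:
  h_S0 = 60/19
  h_S1 = 70/19

Starting state is S0, so the expected hitting time is h_S0 = 60/19.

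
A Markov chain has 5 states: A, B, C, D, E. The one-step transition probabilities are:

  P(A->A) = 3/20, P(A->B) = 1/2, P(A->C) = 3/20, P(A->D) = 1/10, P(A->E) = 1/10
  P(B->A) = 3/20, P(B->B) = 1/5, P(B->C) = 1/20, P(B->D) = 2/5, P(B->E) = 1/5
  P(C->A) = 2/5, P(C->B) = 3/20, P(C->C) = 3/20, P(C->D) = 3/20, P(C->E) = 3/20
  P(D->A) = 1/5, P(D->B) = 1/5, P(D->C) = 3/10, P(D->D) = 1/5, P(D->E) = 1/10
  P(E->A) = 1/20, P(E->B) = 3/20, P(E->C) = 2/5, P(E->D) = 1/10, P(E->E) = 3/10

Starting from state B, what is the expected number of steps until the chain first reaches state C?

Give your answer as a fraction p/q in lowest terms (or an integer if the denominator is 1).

Let h_i = expected steps to first reach C from state i.
Boundary: h_C = 0.
First-step equations for the other states:
  h_A = 1 + 3/20*h_A + 1/2*h_B + 3/20*h_C + 1/10*h_D + 1/10*h_E
  h_B = 1 + 3/20*h_A + 1/5*h_B + 1/20*h_C + 2/5*h_D + 1/5*h_E
  h_D = 1 + 1/5*h_A + 1/5*h_B + 3/10*h_C + 1/5*h_D + 1/10*h_E
  h_E = 1 + 1/20*h_A + 3/20*h_B + 2/5*h_C + 1/10*h_D + 3/10*h_E

Substituting h_C = 0 and rearranging gives the linear system (I - Q) h = 1:
  [17/20, -1/2, -1/10, -1/10] . (h_A, h_B, h_D, h_E) = 1
  [-3/20, 4/5, -2/5, -1/5] . (h_A, h_B, h_D, h_E) = 1
  [-1/5, -1/5, 4/5, -1/10] . (h_A, h_B, h_D, h_E) = 1
  [-1/20, -3/20, -1/10, 7/10] . (h_A, h_B, h_D, h_E) = 1

Solving yields:
  h_A = 660/127
  h_B = 4680/889
  h_D = 3830/889
  h_E = 450/127

Starting state is B, so the expected hitting time is h_B = 4680/889.

Answer: 4680/889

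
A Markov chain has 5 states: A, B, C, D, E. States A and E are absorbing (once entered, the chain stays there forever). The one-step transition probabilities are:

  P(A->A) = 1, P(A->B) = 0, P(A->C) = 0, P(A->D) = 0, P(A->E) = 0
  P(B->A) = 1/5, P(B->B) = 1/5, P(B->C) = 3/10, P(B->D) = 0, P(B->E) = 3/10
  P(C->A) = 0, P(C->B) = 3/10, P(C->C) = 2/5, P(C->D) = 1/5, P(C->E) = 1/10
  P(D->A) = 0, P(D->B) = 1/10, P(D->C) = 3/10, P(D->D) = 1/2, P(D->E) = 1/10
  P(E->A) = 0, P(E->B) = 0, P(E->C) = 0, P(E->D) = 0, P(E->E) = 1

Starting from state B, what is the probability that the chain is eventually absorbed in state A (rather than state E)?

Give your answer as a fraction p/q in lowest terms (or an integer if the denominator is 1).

Let a_i = P(absorbed in A | start in state i).
Boundary conditions: a_A = 1, a_E = 0.
For each transient state i, a_i = sum_j P(i->j) * a_j:
  a_B = 1/5*a_A + 1/5*a_B + 3/10*a_C + 0*a_D + 3/10*a_E
  a_C = 0*a_A + 3/10*a_B + 2/5*a_C + 1/5*a_D + 1/10*a_E
  a_D = 0*a_A + 1/10*a_B + 3/10*a_C + 1/2*a_D + 1/10*a_E

Substituting a_A = 1 and a_E = 0, rearrange to (I - Q) a = r where r[i] = P(i -> A):
  [4/5, -3/10, 0] . (a_B, a_C, a_D) = 1/5
  [-3/10, 3/5, -1/5] . (a_B, a_C, a_D) = 0
  [-1/10, -3/10, 1/2] . (a_B, a_C, a_D) = 0

Solving yields:
  a_B = 16/47
  a_C = 34/141
  a_D = 10/47

Starting state is B, so the absorption probability is a_B = 16/47.

Answer: 16/47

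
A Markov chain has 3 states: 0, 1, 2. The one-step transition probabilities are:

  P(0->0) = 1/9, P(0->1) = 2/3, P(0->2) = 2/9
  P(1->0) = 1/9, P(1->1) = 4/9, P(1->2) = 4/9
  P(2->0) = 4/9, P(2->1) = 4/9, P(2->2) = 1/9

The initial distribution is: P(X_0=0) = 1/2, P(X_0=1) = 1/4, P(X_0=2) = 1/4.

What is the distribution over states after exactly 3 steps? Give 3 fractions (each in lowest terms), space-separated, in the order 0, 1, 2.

Answer: 211/972 79/162 287/972

Derivation:
Propagating the distribution step by step (d_{t+1} = d_t * P):
d_0 = (0=1/2, 1=1/4, 2=1/4)
  d_1[0] = 1/2*1/9 + 1/4*1/9 + 1/4*4/9 = 7/36
  d_1[1] = 1/2*2/3 + 1/4*4/9 + 1/4*4/9 = 5/9
  d_1[2] = 1/2*2/9 + 1/4*4/9 + 1/4*1/9 = 1/4
d_1 = (0=7/36, 1=5/9, 2=1/4)
  d_2[0] = 7/36*1/9 + 5/9*1/9 + 1/4*4/9 = 7/36
  d_2[1] = 7/36*2/3 + 5/9*4/9 + 1/4*4/9 = 79/162
  d_2[2] = 7/36*2/9 + 5/9*4/9 + 1/4*1/9 = 103/324
d_2 = (0=7/36, 1=79/162, 2=103/324)
  d_3[0] = 7/36*1/9 + 79/162*1/9 + 103/324*4/9 = 211/972
  d_3[1] = 7/36*2/3 + 79/162*4/9 + 103/324*4/9 = 79/162
  d_3[2] = 7/36*2/9 + 79/162*4/9 + 103/324*1/9 = 287/972
d_3 = (0=211/972, 1=79/162, 2=287/972)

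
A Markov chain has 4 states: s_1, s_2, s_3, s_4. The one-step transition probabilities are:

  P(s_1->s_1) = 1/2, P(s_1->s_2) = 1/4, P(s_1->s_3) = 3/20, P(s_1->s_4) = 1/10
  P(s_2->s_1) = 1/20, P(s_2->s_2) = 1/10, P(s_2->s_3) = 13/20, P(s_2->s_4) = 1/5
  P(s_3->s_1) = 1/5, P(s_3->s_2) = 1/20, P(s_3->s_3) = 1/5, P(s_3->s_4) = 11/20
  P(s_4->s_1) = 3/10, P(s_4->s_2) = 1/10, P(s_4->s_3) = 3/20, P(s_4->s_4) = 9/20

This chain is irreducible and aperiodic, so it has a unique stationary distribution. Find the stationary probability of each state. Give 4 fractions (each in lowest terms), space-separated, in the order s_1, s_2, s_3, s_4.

Answer: 401/1317 884/6585 301/1317 2191/6585

Derivation:
The stationary distribution satisfies pi = pi * P, i.e.:
  pi_s_1 = 1/2*pi_s_1 + 1/20*pi_s_2 + 1/5*pi_s_3 + 3/10*pi_s_4
  pi_s_2 = 1/4*pi_s_1 + 1/10*pi_s_2 + 1/20*pi_s_3 + 1/10*pi_s_4
  pi_s_3 = 3/20*pi_s_1 + 13/20*pi_s_2 + 1/5*pi_s_3 + 3/20*pi_s_4
  pi_s_4 = 1/10*pi_s_1 + 1/5*pi_s_2 + 11/20*pi_s_3 + 9/20*pi_s_4
with normalization: pi_s_1 + pi_s_2 + pi_s_3 + pi_s_4 = 1.

Using the first 3 balance equations plus normalization, the linear system A*pi = b is:
  [-1/2, 1/20, 1/5, 3/10] . pi = 0
  [1/4, -9/10, 1/20, 1/10] . pi = 0
  [3/20, 13/20, -4/5, 3/20] . pi = 0
  [1, 1, 1, 1] . pi = 1

Solving yields:
  pi_s_1 = 401/1317
  pi_s_2 = 884/6585
  pi_s_3 = 301/1317
  pi_s_4 = 2191/6585

Verification (pi * P):
  401/1317*1/2 + 884/6585*1/20 + 301/1317*1/5 + 2191/6585*3/10 = 401/1317 = pi_s_1  (ok)
  401/1317*1/4 + 884/6585*1/10 + 301/1317*1/20 + 2191/6585*1/10 = 884/6585 = pi_s_2  (ok)
  401/1317*3/20 + 884/6585*13/20 + 301/1317*1/5 + 2191/6585*3/20 = 301/1317 = pi_s_3  (ok)
  401/1317*1/10 + 884/6585*1/5 + 301/1317*11/20 + 2191/6585*9/20 = 2191/6585 = pi_s_4  (ok)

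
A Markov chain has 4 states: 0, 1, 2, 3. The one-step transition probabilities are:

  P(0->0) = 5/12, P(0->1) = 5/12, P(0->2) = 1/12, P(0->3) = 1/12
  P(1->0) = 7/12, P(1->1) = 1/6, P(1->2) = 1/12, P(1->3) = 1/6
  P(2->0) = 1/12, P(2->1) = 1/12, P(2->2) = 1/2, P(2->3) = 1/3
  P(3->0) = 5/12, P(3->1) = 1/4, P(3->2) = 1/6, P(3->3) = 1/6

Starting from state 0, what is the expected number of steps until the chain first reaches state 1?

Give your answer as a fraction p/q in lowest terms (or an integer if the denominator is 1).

Let h_i = expected steps to first reach 1 from state i.
Boundary: h_1 = 0.
First-step equations for the other states:
  h_0 = 1 + 5/12*h_0 + 5/12*h_1 + 1/12*h_2 + 1/12*h_3
  h_2 = 1 + 1/12*h_0 + 1/12*h_1 + 1/2*h_2 + 1/3*h_3
  h_3 = 1 + 5/12*h_0 + 1/4*h_1 + 1/6*h_2 + 1/6*h_3

Substituting h_1 = 0 and rearranging gives the linear system (I - Q) h = 1:
  [7/12, -1/12, -1/12] . (h_0, h_2, h_3) = 1
  [-1/12, 1/2, -1/3] . (h_0, h_2, h_3) = 1
  [-5/12, -1/6, 5/6] . (h_0, h_2, h_3) = 1

Solving yields:
  h_0 = 444/151
  h_2 = 744/151
  h_3 = 552/151

Starting state is 0, so the expected hitting time is h_0 = 444/151.

Answer: 444/151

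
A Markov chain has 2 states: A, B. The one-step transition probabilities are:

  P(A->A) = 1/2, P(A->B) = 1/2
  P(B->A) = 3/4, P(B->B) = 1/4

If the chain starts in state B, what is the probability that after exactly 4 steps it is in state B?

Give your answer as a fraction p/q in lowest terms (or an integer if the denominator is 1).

Answer: 103/256

Derivation:
Computing P^4 by repeated multiplication:
P^1 =
  A: [1/2, 1/2]
  B: [3/4, 1/4]
P^2 =
  A: [5/8, 3/8]
  B: [9/16, 7/16]
P^3 =
  A: [19/32, 13/32]
  B: [39/64, 25/64]
P^4 =
  A: [77/128, 51/128]
  B: [153/256, 103/256]

(P^4)[B -> B] = 103/256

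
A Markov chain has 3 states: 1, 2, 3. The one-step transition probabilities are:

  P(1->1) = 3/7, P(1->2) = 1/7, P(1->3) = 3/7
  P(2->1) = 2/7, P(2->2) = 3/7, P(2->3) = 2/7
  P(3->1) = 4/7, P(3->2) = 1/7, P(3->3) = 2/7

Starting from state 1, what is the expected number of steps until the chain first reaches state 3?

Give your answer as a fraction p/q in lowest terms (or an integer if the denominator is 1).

Answer: 5/2

Derivation:
Let h_i = expected steps to first reach 3 from state i.
Boundary: h_3 = 0.
First-step equations for the other states:
  h_1 = 1 + 3/7*h_1 + 1/7*h_2 + 3/7*h_3
  h_2 = 1 + 2/7*h_1 + 3/7*h_2 + 2/7*h_3

Substituting h_3 = 0 and rearranging gives the linear system (I - Q) h = 1:
  [4/7, -1/7] . (h_1, h_2) = 1
  [-2/7, 4/7] . (h_1, h_2) = 1

Solving yields:
  h_1 = 5/2
  h_2 = 3

Starting state is 1, so the expected hitting time is h_1 = 5/2.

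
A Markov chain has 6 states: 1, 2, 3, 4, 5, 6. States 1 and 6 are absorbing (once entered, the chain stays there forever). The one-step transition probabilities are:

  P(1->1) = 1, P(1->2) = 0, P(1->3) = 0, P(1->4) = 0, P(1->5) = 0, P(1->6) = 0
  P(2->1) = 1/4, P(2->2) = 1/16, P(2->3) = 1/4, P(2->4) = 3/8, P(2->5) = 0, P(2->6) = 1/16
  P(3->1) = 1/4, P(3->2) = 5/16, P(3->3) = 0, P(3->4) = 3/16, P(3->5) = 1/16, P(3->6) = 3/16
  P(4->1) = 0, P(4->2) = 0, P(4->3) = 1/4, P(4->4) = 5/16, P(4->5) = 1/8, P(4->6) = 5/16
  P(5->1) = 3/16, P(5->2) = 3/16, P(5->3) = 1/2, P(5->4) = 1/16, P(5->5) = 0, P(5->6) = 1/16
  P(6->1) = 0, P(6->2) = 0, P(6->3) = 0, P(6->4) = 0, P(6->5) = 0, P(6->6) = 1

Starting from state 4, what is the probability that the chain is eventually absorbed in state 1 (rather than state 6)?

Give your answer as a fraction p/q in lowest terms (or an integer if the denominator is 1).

Let a_i = P(absorbed in 1 | start in state i).
Boundary conditions: a_1 = 1, a_6 = 0.
For each transient state i, a_i = sum_j P(i->j) * a_j:
  a_2 = 1/4*a_1 + 1/16*a_2 + 1/4*a_3 + 3/8*a_4 + 0*a_5 + 1/16*a_6
  a_3 = 1/4*a_1 + 5/16*a_2 + 0*a_3 + 3/16*a_4 + 1/16*a_5 + 3/16*a_6
  a_4 = 0*a_1 + 0*a_2 + 1/4*a_3 + 5/16*a_4 + 1/8*a_5 + 5/16*a_6
  a_5 = 3/16*a_1 + 3/16*a_2 + 1/2*a_3 + 1/16*a_4 + 0*a_5 + 1/16*a_6

Substituting a_1 = 1 and a_6 = 0, rearrange to (I - Q) a = r where r[i] = P(i -> 1):
  [15/16, -1/4, -3/8, 0] . (a_2, a_3, a_4, a_5) = 1/4
  [-5/16, 1, -3/16, -1/16] . (a_2, a_3, a_4, a_5) = 1/4
  [0, -1/4, 11/16, -1/8] . (a_2, a_3, a_4, a_5) = 0
  [-3/16, -1/2, -1/16, 1] . (a_2, a_3, a_4, a_5) = 3/16

Solving yields:
  a_2 = 3841/7512
  a_3 = 4975/10016
  a_4 = 2107/7512
  a_5 = 2063/3756

Starting state is 4, so the absorption probability is a_4 = 2107/7512.

Answer: 2107/7512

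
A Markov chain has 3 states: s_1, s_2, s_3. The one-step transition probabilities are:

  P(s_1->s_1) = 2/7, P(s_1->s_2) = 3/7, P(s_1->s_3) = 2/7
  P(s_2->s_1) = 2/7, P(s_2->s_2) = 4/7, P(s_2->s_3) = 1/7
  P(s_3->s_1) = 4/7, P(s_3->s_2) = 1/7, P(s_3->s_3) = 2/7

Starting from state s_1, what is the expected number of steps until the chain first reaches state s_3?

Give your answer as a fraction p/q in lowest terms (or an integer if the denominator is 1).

Answer: 14/3

Derivation:
Let h_i = expected steps to first reach s_3 from state i.
Boundary: h_s_3 = 0.
First-step equations for the other states:
  h_s_1 = 1 + 2/7*h_s_1 + 3/7*h_s_2 + 2/7*h_s_3
  h_s_2 = 1 + 2/7*h_s_1 + 4/7*h_s_2 + 1/7*h_s_3

Substituting h_s_3 = 0 and rearranging gives the linear system (I - Q) h = 1:
  [5/7, -3/7] . (h_s_1, h_s_2) = 1
  [-2/7, 3/7] . (h_s_1, h_s_2) = 1

Solving yields:
  h_s_1 = 14/3
  h_s_2 = 49/9

Starting state is s_1, so the expected hitting time is h_s_1 = 14/3.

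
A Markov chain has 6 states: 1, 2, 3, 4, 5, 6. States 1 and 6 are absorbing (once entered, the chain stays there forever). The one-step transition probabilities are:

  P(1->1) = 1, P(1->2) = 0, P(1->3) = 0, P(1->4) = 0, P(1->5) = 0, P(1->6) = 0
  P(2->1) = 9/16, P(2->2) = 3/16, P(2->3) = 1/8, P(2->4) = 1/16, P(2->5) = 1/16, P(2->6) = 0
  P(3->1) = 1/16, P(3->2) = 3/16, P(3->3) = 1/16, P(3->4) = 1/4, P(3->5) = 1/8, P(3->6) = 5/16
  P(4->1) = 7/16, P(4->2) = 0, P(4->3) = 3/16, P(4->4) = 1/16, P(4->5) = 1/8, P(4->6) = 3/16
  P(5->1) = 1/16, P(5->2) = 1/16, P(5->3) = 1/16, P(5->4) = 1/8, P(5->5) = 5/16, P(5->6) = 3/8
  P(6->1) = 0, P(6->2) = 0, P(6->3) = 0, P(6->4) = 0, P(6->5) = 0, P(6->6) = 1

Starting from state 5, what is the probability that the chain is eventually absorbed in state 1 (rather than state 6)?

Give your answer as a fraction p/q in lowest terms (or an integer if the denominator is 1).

Answer: 1442/4595

Derivation:
Let a_i = P(absorbed in 1 | start in state i).
Boundary conditions: a_1 = 1, a_6 = 0.
For each transient state i, a_i = sum_j P(i->j) * a_j:
  a_2 = 9/16*a_1 + 3/16*a_2 + 1/8*a_3 + 1/16*a_4 + 1/16*a_5 + 0*a_6
  a_3 = 1/16*a_1 + 3/16*a_2 + 1/16*a_3 + 1/4*a_4 + 1/8*a_5 + 5/16*a_6
  a_4 = 7/16*a_1 + 0*a_2 + 3/16*a_3 + 1/16*a_4 + 1/8*a_5 + 3/16*a_6
  a_5 = 1/16*a_1 + 1/16*a_2 + 1/16*a_3 + 1/8*a_4 + 5/16*a_5 + 3/8*a_6

Substituting a_1 = 1 and a_6 = 0, rearrange to (I - Q) a = r where r[i] = P(i -> 1):
  [13/16, -1/8, -1/16, -1/16] . (a_2, a_3, a_4, a_5) = 9/16
  [-3/16, 15/16, -1/4, -1/8] . (a_2, a_3, a_4, a_5) = 1/16
  [0, -3/16, 15/16, -1/8] . (a_2, a_3, a_4, a_5) = 7/16
  [-1/16, -1/16, -1/8, 11/16] . (a_2, a_3, a_4, a_5) = 1/16

Solving yields:
  a_2 = 7617/9190
  a_3 = 3979/9190
  a_4 = 5469/9190
  a_5 = 1442/4595

Starting state is 5, so the absorption probability is a_5 = 1442/4595.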